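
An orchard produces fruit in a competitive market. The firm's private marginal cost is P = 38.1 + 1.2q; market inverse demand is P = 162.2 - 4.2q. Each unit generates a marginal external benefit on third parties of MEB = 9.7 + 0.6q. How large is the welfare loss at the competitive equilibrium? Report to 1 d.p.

Market equilibrium (private): 38.1 + 1.2q = 162.2 - 4.2q → q_m = 22.9815.
Social marginal cost = private MC − MEB = 28.4 + 0.6q.
Set SMC = demand: 28.4 + 0.6q = 162.2 - 4.2q → q* = 27.8750.
The loss is the area between SMC and demand from q* to q_m; with linear curves that's a triangle of height MEB(q_m).
DWL = ½ × 4.8935 × 23.4889 = 57.4715.

DWL = 57.5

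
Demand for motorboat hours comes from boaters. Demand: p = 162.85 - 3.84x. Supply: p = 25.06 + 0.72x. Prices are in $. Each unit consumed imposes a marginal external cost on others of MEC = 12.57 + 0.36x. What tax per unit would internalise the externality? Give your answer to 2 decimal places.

Social marginal benefit = demand − MEC = 150.28 - 4.20x.
Set SMB = MC: 150.28 - 4.20x = 25.06 + 0.72x → x* = 25.4512.
The Pigouvian tax equals MEC at x*: 12.57 + 0.36×25.4512 = 21.7324.

tax = $21.73 per unit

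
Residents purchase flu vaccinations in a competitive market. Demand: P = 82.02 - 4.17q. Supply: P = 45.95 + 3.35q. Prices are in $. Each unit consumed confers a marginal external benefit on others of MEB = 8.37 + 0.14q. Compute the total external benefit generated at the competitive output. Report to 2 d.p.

$41.76

Market equilibrium (private): 45.95 + 3.35q = 82.02 - 4.17q → q_m = 4.7965.
Total external benefit = ∫₀^{q_m} (8.37 + 0.14q) dq = 8.37×4.7965 + ½×0.14×4.7965² = 41.7572.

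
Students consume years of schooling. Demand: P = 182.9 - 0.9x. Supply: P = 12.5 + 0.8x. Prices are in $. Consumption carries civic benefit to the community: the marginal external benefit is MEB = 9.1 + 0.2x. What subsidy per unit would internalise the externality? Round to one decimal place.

subsidy = $33.0 per unit

Social marginal benefit = demand + MEB = 192.0 - 0.7x.
Set SMB = MC: 192.0 - 0.7x = 12.5 + 0.8x → x* = 119.6667.
The Pigouvian subsidy equals MEB at x*: 9.1 + 0.2×119.6667 = 33.0333.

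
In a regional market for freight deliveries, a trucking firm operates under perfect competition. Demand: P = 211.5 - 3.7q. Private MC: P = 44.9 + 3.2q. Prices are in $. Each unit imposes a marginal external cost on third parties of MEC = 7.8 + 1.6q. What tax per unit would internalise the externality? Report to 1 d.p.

Social marginal cost = private MC + MEC = 52.7 + 4.8q.
Set SMC = demand: 52.7 + 4.8q = 211.5 - 3.7q → q* = 18.6824.
The Pigouvian tax equals MEC at q*: 7.8 + 1.6×18.6824 = 37.6918.

tax = $37.7 per unit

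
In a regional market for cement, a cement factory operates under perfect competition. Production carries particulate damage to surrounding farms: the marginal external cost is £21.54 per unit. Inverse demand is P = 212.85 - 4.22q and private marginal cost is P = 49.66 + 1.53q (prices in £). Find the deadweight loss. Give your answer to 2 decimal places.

DWL = £40.35

Market equilibrium (private): 49.66 + 1.53q = 212.85 - 4.22q → q_m = 28.3809.
Social marginal cost = private MC + MEC = 71.20 + 1.53q.
Set SMC = demand: 71.20 + 1.53q = 212.85 - 4.22q → q* = 24.6348.
The welfare-loss triangle has base |q_m − q*| and height MEC(q_m) (the vertical gap between SMC and demand is zero at q* and MEC at q_m).
DWL = ½ × 3.7461 × 21.5400 = 40.3455.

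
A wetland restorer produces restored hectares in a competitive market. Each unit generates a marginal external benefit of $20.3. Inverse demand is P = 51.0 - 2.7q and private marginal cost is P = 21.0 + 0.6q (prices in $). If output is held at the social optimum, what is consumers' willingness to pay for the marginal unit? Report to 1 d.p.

Social marginal cost = private MC − MEB = 0.7 + 0.6q.
Set SMC = demand: 0.7 + 0.6q = 51.0 - 2.7q → q* = 15.2424.
Consumer price on the demand curve at q*: 51.0 − 2.7×15.2424 = 9.8455.

P = $9.8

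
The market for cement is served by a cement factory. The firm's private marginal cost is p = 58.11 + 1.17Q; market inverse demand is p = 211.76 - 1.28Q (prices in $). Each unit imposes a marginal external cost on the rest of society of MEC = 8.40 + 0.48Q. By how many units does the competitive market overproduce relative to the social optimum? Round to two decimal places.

Market equilibrium (private): 58.11 + 1.17Q = 211.76 - 1.28Q → Q_m = 62.7143.
Social marginal cost = private MC + MEC = 66.51 + 1.65Q.
Set SMC = demand: 66.51 + 1.65Q = 211.76 - 1.28Q → Q* = 49.5734.
Gap = |62.7143 − 49.5734| = 13.1409.

13.14 units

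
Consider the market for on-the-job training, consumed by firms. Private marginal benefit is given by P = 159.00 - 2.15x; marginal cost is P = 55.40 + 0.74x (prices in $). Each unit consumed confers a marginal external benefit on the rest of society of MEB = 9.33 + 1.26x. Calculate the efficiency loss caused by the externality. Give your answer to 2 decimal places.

DWL = $911.06

Market equilibrium (private): 55.40 + 0.74x = 159.00 - 2.15x → x_m = 35.8478.
Social marginal benefit = demand + MEB = 168.33 - 0.89x.
Set SMB = MC: 168.33 - 0.89x = 55.40 + 0.74x → x* = 69.2822.
The welfare-loss triangle has base |x_m − x*| and height MEB(x_m) (the vertical gap between SMB and MC is zero at x* and MEB at x_m).
DWL = ½ × 33.4344 × 54.4982 = 911.0573.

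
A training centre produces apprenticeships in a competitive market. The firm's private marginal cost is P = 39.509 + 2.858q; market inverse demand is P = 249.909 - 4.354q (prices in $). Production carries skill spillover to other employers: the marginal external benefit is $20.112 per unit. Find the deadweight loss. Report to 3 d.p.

Market equilibrium (private): 39.509 + 2.858q = 249.909 - 4.354q → q_m = 29.1736.
Social marginal cost = private MC − MEB = 19.397 + 2.858q.
Set SMC = demand: 19.397 + 2.858q = 249.909 - 4.354q → q* = 31.9623.
The welfare-loss triangle has base |q_m − q*| and height MEB(q_m) (the vertical gap between SMC and demand is zero at q* and MEB at q_m).
DWL = ½ × 2.7887 × 20.1120 = 28.0432.

DWL = $28.043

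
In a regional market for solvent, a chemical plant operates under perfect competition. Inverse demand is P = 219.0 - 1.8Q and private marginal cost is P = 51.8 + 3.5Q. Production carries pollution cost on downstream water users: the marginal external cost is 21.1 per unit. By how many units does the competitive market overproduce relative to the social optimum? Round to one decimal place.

4.0 units

Market equilibrium (private): 51.8 + 3.5Q = 219.0 - 1.8Q → Q_m = 31.5472.
Social marginal cost = private MC + MEC = 72.9 + 3.5Q.
Set SMC = demand: 72.9 + 3.5Q = 219.0 - 1.8Q → Q* = 27.5660.
Gap = |31.5472 − 27.5660| = 3.9812.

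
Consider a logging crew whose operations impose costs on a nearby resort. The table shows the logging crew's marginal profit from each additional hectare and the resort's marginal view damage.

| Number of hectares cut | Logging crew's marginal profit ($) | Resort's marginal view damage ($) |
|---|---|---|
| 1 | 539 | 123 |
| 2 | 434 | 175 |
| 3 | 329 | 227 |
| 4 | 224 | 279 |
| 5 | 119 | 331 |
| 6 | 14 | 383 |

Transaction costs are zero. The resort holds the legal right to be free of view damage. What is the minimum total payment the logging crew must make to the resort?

$525

Efficient level: marginal profit ≥ marginal view damage through level 3, so k* = 3.
With the resort holding the right, the logging crew must at least compensate total damage at k*: 123 + 175 + 227 = 525.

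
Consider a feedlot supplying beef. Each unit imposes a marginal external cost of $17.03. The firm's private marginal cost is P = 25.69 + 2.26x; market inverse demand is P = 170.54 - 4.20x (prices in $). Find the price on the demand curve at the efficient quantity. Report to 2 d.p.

Social marginal cost = private MC + MEC = 42.72 + 2.26x.
Set SMC = demand: 42.72 + 2.26x = 170.54 - 4.20x → x* = 19.7864.
Consumer price on the demand curve at x*: 170.54 − 4.20×19.7864 = 87.4371.

P = $87.44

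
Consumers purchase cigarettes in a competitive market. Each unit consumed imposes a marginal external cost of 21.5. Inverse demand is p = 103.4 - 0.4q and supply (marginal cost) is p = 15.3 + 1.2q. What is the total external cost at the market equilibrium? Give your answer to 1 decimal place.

1183.8

Market equilibrium (private): 15.3 + 1.2q = 103.4 - 0.4q → q_m = 55.0625.
Total external cost = MEC × q_m = 21.5 × 55.0625 = 1183.8438.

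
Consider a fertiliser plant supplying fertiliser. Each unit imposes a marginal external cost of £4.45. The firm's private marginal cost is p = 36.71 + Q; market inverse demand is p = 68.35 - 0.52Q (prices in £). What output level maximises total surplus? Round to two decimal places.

Q* = 17.89

Social marginal cost = private MC + MEC = 41.16 + Q.
Set SMC = demand: 41.16 + Q = 68.35 - 0.52Q → Q* = 17.8882.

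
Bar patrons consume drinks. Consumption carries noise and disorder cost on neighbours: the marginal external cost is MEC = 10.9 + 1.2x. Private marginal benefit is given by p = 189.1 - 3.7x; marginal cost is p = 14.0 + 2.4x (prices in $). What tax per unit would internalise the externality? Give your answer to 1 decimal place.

tax = $37.9 per unit

Social marginal benefit = demand − MEC = 178.2 - 4.9x.
Set SMB = MC: 178.2 - 4.9x = 14.0 + 2.4x → x* = 22.4932.
The Pigouvian tax equals MEC at x*: 10.9 + 1.2×22.4932 = 37.8918.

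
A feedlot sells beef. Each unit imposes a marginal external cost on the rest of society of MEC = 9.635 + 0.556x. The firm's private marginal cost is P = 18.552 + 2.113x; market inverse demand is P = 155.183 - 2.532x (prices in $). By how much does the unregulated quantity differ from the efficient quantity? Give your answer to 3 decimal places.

Market equilibrium (private): 18.552 + 2.113x = 155.183 - 2.532x → x_m = 29.4146.
Social marginal cost = private MC + MEC = 28.187 + 2.669x.
Set SMC = demand: 28.187 + 2.669x = 155.183 - 2.532x → x* = 24.4176.
Gap = |29.4146 − 24.4176| = 4.9970.

4.997 units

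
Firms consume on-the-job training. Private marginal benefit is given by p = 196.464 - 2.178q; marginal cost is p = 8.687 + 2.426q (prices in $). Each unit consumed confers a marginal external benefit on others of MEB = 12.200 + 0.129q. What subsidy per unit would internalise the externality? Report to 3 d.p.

subsidy = $17.965 per unit

Social marginal benefit = demand + MEB = 208.664 - 2.049q.
Set SMB = MC: 208.664 - 2.049q = 8.687 + 2.426q → q* = 44.6876.
The Pigouvian subsidy equals MEB at q*: 12.200 + 0.129×44.6876 = 17.9647.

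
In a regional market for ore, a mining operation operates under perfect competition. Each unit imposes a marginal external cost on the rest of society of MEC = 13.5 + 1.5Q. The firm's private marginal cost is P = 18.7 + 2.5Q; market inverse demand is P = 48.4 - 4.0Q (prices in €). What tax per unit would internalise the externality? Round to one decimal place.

Social marginal cost = private MC + MEC = 32.2 + 4.0Q.
Set SMC = demand: 32.2 + 4.0Q = 48.4 - 4.0Q → Q* = 2.0250.
The Pigouvian tax equals MEC at Q*: 13.5 + 1.5×2.0250 = 16.5375.

tax = €16.5 per unit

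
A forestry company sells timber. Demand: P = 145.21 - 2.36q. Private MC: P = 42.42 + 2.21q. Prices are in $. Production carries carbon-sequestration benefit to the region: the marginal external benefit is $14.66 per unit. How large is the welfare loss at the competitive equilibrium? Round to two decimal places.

Market equilibrium (private): 42.42 + 2.21q = 145.21 - 2.36q → q_m = 22.4923.
Social marginal cost = private MC − MEB = 27.76 + 2.21q.
Set SMC = demand: 27.76 + 2.21q = 145.21 - 2.36q → q* = 25.7002.
The loss is the area between SMC and demand from q* to q_m; with linear curves that's a triangle of height MEB(q_m).
DWL = ½ × 3.2079 × 14.6600 = 23.5139.

DWL = $23.51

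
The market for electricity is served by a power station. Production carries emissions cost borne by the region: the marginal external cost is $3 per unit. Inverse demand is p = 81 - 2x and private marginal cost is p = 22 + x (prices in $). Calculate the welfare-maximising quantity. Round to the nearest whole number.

x* = 19

Social marginal cost = private MC + MEC = 25 + x.
Set SMC = demand: 25 + x = 81 - 2x → x* = 18.6667.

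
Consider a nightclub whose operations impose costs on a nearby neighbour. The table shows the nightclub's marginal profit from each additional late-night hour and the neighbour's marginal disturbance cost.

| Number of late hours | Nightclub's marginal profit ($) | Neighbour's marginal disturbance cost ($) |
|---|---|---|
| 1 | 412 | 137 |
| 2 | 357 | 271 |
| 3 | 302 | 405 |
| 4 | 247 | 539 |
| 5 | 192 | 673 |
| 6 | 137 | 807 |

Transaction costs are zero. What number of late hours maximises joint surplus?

2

Bargaining reaches the level where marginal profit last exceeds marginal disturbance cost.
That holds through level 2 (357 ≥ 271) but not at 3 (302 < 405).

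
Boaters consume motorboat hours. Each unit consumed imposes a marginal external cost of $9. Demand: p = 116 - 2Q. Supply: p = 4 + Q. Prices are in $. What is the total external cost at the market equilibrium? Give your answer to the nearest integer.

$336

Market equilibrium (private): 4 + Q = 116 - 2Q → Q_m = 37.3333.
Total external cost = MEC × Q_m = 9 × 37.3333 = 335.9997.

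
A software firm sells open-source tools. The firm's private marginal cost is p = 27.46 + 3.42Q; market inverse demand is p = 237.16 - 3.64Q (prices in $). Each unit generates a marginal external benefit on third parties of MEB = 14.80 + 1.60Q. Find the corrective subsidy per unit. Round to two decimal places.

subsidy = $80.59 per unit

Social marginal cost = private MC − MEB = 12.66 + 1.82Q.
Set SMC = demand: 12.66 + 1.82Q = 237.16 - 3.64Q → Q* = 41.1172.
The Pigouvian subsidy equals MEB at Q*: 14.80 + 1.60×41.1172 = 80.5875.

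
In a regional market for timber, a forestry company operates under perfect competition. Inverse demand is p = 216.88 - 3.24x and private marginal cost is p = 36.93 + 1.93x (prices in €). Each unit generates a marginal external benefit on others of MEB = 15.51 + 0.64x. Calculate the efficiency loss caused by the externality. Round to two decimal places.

DWL = €157.59

Market equilibrium (private): 36.93 + 1.93x = 216.88 - 3.24x → x_m = 34.8066.
Social marginal cost = private MC − MEB = 21.42 + 1.29x.
Set SMC = demand: 21.42 + 1.29x = 216.88 - 3.24x → x* = 43.1479.
The welfare-loss triangle has base |x_m − x*| and height MEB(x_m) (the vertical gap between SMC and demand is zero at x* and MEB at x_m).
DWL = ½ × 8.3413 × 37.7862 = 157.5930.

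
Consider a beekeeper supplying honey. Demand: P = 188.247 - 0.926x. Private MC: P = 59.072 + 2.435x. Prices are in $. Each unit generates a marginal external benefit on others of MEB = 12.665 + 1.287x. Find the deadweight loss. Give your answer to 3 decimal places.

Market equilibrium (private): 59.072 + 2.435x = 188.247 - 0.926x → x_m = 38.4335.
Social marginal cost = private MC − MEB = 46.407 + 1.148x.
Set SMC = demand: 46.407 + 1.148x = 188.247 - 0.926x → x* = 68.3896.
Between x* and x_m the wedge demand − SMC runs linearly from 0 to MEB(x_m), so the loss is a triangle.
DWL = ½ × 29.9561 × 62.1289 = 930.5698.

DWL = $930.570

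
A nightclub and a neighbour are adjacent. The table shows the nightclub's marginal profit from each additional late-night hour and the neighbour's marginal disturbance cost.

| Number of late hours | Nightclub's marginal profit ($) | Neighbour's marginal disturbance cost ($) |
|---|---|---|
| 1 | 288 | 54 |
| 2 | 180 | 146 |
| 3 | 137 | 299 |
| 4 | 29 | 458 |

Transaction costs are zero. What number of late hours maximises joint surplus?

Bargaining reaches the level where marginal profit last exceeds marginal disturbance cost.
That holds through level 2 (180 ≥ 146) but not at 3 (137 < 299).

2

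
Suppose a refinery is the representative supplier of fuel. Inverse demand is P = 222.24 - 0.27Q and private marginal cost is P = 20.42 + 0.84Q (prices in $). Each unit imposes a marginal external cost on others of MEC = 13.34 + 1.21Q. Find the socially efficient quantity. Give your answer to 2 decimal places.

Q* = 81.24

Social marginal cost = private MC + MEC = 33.76 + 2.05Q.
Set SMC = demand: 33.76 + 2.05Q = 222.24 - 0.27Q → Q* = 81.2414.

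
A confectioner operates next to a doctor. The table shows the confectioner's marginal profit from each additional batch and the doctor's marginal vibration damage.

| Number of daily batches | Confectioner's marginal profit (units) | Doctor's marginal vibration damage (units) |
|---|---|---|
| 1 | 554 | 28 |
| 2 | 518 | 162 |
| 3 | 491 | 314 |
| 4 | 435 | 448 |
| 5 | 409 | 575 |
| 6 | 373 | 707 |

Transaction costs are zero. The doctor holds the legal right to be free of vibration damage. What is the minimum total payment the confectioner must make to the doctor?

504

Efficient level: marginal profit ≥ marginal vibration damage through level 3, so k* = 3.
With the doctor holding the right, the confectioner must at least compensate total damage at k*: 28 + 162 + 314 = 504.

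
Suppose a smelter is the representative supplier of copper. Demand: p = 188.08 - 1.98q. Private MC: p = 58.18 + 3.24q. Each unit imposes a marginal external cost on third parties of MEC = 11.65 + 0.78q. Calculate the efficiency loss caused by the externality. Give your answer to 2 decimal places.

Market equilibrium (private): 58.18 + 3.24q = 188.08 - 1.98q → q_m = 24.8851.
Social marginal cost = private MC + MEC = 69.83 + 4.02q.
Set SMC = demand: 69.83 + 4.02q = 188.08 - 1.98q → q* = 19.7083.
The welfare-loss triangle has base |q_m − q*| and height MEC(q_m) (the vertical gap between SMC and demand is zero at q* and MEC at q_m).
DWL = ½ × 5.1768 × 31.0603 = 80.3965.

DWL = 80.40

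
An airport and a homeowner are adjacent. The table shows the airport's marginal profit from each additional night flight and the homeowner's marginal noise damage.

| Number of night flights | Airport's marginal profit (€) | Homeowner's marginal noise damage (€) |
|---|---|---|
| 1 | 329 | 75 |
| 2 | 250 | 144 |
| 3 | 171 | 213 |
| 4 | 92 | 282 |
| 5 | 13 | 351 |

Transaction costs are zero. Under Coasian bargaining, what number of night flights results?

2

Bargaining reaches the level where marginal profit last exceeds marginal noise damage.
That holds through level 2 (250 ≥ 144) but not at 3 (171 < 213).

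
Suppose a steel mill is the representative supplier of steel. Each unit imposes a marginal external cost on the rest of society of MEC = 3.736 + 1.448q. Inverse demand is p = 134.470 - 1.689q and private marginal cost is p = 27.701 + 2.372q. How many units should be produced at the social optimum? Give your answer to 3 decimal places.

q* = 18.703

Social marginal cost = private MC + MEC = 31.437 + 3.820q.
Set SMC = demand: 31.437 + 3.820q = 134.470 - 1.689q → q* = 18.7027.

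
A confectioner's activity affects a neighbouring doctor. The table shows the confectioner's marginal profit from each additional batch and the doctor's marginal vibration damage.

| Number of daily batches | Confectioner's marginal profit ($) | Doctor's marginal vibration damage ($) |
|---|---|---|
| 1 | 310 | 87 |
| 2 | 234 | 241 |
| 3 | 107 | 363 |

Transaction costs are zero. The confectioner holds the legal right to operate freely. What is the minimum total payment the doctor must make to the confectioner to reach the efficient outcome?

$341

Left alone the confectioner would choose level 3 (marginal profit stays positive).
Efficient level: k* = 1 (marginal profit ≥ marginal vibration damage through 1).
The doctor must at least cover the confectioner's forgone profit from cutting 3→1: 234 + 107 = 341.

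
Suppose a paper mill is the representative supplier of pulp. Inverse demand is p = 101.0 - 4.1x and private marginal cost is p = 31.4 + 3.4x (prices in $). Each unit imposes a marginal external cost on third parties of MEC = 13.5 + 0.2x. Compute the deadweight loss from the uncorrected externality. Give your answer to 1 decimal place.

Market equilibrium (private): 31.4 + 3.4x = 101.0 - 4.1x → x_m = 9.2800.
Social marginal cost = private MC + MEC = 44.9 + 3.6x.
Set SMC = demand: 44.9 + 3.6x = 101.0 - 4.1x → x* = 7.2857.
The loss is the area between SMC and demand from x* to x_m; with linear curves that's a triangle of height MEC(x_m).
DWL = ½ × 1.9943 × 15.3560 = 15.3122.

DWL = $15.3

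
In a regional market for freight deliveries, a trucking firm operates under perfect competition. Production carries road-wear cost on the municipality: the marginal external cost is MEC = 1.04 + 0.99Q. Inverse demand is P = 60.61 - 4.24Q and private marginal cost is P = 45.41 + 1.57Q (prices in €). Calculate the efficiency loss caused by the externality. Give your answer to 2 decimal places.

DWL = €0.97

Market equilibrium (private): 45.41 + 1.57Q = 60.61 - 4.24Q → Q_m = 2.6162.
Social marginal cost = private MC + MEC = 46.45 + 2.56Q.
Set SMC = demand: 46.45 + 2.56Q = 60.61 - 4.24Q → Q* = 2.0824.
Height of the DWL triangle at Q_m is SMC(Q_m) − demand(Q_m) = MEC(Q_m) = 3.6300.
DWL = ½ × 0.5338 × 3.6300 = 0.9688.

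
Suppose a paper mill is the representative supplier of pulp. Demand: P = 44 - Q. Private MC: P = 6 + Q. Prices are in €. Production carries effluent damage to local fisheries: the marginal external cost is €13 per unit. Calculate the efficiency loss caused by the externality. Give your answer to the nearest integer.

Market equilibrium (private): 6 + Q = 44 - Q → Q_m = 19.0000.
Social marginal cost = private MC + MEC = 19 + Q.
Set SMC = demand: 19 + Q = 44 - Q → Q* = 12.5000.
The welfare-loss triangle has base |Q_m − Q*| and height MEC(Q_m) (the vertical gap between SMC and demand is zero at Q* and MEC at Q_m).
DWL = ½ × 6.5000 × 13.0000 = 42.2500.

DWL = €42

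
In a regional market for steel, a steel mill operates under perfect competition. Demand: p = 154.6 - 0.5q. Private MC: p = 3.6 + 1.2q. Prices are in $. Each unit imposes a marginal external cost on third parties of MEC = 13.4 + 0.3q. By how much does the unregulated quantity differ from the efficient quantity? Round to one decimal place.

Market equilibrium (private): 3.6 + 1.2q = 154.6 - 0.5q → q_m = 88.8235.
Social marginal cost = private MC + MEC = 17.0 + 1.5q.
Set SMC = demand: 17.0 + 1.5q = 154.6 - 0.5q → q* = 68.8000.
Gap = |88.8235 − 68.8000| = 20.0235.

20.0 units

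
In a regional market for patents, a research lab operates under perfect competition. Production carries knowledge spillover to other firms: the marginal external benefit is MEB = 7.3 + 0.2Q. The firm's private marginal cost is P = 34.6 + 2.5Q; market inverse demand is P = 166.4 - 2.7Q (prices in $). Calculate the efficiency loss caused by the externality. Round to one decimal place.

Market equilibrium (private): 34.6 + 2.5Q = 166.4 - 2.7Q → Q_m = 25.3462.
Social marginal cost = private MC − MEB = 27.3 + 2.3Q.
Set SMC = demand: 27.3 + 2.3Q = 166.4 - 2.7Q → Q* = 27.8200.
Between Q* and Q_m the wedge demand − SMC runs linearly from 0 to MEB(Q_m), so the loss is a triangle.
DWL = ½ × 2.4738 × 12.3692 = 15.2995.

DWL = $15.3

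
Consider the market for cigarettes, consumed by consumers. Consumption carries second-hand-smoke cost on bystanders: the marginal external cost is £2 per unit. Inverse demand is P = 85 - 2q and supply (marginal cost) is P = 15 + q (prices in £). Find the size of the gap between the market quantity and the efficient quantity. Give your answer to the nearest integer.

1 units

Market equilibrium (private): 15 + q = 85 - 2q → q_m = 23.3333.
Social marginal benefit = demand − MEC = 83 - 2q.
Set SMB = MC: 83 - 2q = 15 + q → q* = 22.6667.
Gap = |23.3333 − 22.6667| = 0.6666.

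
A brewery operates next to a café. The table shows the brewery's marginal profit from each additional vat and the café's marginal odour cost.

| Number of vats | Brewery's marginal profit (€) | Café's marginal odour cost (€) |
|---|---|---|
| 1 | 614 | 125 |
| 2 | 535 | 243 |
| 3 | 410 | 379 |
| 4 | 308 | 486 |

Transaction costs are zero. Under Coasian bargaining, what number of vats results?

3

Bargaining reaches the level where marginal profit last exceeds marginal odour cost.
That holds through level 3 (410 ≥ 379) but not at 4 (308 < 486).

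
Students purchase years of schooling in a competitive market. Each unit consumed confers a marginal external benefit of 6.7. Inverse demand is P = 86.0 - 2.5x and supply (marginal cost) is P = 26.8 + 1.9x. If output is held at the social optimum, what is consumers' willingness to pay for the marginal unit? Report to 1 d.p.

Social marginal benefit = demand + MEB = 92.7 - 2.5x.
Set SMB = MC: 92.7 - 2.5x = 26.8 + 1.9x → x* = 14.9773.
Consumer price on the demand curve at x*: 86.0 − 2.5×14.9773 = 48.5568.

P = 48.6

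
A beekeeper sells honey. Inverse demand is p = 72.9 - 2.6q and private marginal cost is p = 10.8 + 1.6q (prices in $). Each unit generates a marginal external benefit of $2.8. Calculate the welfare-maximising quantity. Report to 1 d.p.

Social marginal cost = private MC − MEB = 8.0 + 1.6q.
Set SMC = demand: 8.0 + 1.6q = 72.9 - 2.6q → q* = 15.4524.

q* = 15.5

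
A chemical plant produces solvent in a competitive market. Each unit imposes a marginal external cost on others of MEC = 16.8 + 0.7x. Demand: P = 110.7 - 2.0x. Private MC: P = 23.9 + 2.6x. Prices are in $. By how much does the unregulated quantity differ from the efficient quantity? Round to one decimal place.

5.7 units

Market equilibrium (private): 23.9 + 2.6x = 110.7 - 2.0x → x_m = 18.8696.
Social marginal cost = private MC + MEC = 40.7 + 3.3x.
Set SMC = demand: 40.7 + 3.3x = 110.7 - 2.0x → x* = 13.2075.
Gap = |18.8696 − 13.2075| = 5.6621.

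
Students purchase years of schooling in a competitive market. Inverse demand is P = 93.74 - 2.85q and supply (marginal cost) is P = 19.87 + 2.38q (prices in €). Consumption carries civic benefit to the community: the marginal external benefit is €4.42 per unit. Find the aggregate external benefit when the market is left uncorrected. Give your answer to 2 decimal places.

€62.43

Market equilibrium (private): 19.87 + 2.38q = 93.74 - 2.85q → q_m = 14.1243.
Total external benefit = MEB × q_m = 4.42 × 14.1243 = 62.4294.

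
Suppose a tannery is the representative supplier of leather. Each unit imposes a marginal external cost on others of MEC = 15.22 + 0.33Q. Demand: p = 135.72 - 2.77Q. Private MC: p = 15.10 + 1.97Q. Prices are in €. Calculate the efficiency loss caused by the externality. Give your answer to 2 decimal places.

DWL = €55.01

Market equilibrium (private): 15.10 + 1.97Q = 135.72 - 2.77Q → Q_m = 25.4473.
Social marginal cost = private MC + MEC = 30.32 + 2.30Q.
Set SMC = demand: 30.32 + 2.30Q = 135.72 - 2.77Q → Q* = 20.7890.
Between Q* and Q_m the wedge SMC − demand runs linearly from 0 to MEC(Q_m), so the loss is a triangle.
DWL = ½ × 4.6583 × 23.6176 = 55.0089.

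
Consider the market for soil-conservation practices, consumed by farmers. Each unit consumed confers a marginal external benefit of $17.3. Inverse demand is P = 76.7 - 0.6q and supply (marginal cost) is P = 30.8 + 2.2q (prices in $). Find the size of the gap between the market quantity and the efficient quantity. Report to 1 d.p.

6.2 units

Market equilibrium (private): 30.8 + 2.2q = 76.7 - 0.6q → q_m = 16.3929.
Social marginal benefit = demand + MEB = 94.0 - 0.6q.
Set SMB = MC: 94.0 - 0.6q = 30.8 + 2.2q → q* = 22.5714.
Gap = |16.3929 − 22.5714| = 6.1785.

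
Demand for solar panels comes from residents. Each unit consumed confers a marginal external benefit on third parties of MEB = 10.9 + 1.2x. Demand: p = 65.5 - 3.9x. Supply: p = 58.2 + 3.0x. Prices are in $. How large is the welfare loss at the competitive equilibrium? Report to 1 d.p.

DWL = $13.0

Market equilibrium (private): 58.2 + 3.0x = 65.5 - 3.9x → x_m = 1.0580.
Social marginal benefit = demand + MEB = 76.4 - 2.7x.
Set SMB = MC: 76.4 - 2.7x = 58.2 + 3.0x → x* = 3.1930.
Height of the DWL triangle at x_m is SMB(x_m) − MC(x_m) = MEB(x_m) = 12.1696.
DWL = ½ × 2.1350 × 12.1696 = 12.9910.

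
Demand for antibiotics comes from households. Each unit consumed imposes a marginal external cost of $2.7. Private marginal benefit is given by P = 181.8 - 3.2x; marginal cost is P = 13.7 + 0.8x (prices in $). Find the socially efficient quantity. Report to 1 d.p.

x* = 41.4

Social marginal benefit = demand − MEC = 179.1 - 3.2x.
Set SMB = MC: 179.1 - 3.2x = 13.7 + 0.8x → x* = 41.3500.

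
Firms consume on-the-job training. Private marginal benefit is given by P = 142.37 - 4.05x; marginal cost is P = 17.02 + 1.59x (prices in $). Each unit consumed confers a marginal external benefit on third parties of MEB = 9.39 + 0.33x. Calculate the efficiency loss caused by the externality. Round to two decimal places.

Market equilibrium (private): 17.02 + 1.59x = 142.37 - 4.05x → x_m = 22.2252.
Social marginal benefit = demand + MEB = 151.76 - 3.72x.
Set SMB = MC: 151.76 - 3.72x = 17.02 + 1.59x → x* = 25.3748.
Between x* and x_m the wedge SMB − MC runs linearly from 0 to MEB(x_m), so the loss is a triangle.
DWL = ½ × 3.1496 × 16.7243 = 26.3374.

DWL = $26.34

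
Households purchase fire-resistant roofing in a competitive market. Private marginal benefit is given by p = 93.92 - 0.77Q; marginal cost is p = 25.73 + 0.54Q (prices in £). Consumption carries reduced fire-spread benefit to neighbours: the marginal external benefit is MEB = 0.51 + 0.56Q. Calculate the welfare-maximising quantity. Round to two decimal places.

Social marginal benefit = demand + MEB = 94.43 - 0.21Q.
Set SMB = MC: 94.43 - 0.21Q = 25.73 + 0.54Q → Q* = 91.6000.

Q* = 91.60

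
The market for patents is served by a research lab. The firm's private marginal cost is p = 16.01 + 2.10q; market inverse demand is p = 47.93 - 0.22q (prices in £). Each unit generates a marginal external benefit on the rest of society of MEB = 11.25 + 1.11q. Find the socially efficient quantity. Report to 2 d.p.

Social marginal cost = private MC − MEB = 4.76 + 0.99q.
Set SMC = demand: 4.76 + 0.99q = 47.93 - 0.22q → q* = 35.6777.

q* = 35.68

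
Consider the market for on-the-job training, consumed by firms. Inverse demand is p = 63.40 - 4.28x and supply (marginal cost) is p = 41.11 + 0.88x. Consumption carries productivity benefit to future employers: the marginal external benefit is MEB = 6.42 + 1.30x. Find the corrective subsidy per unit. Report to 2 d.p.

Social marginal benefit = demand + MEB = 69.82 - 2.98x.
Set SMB = MC: 69.82 - 2.98x = 41.11 + 0.88x → x* = 7.4378.
The Pigouvian subsidy equals MEB at x*: 6.42 + 1.30×7.4378 = 16.0891.

subsidy = 16.09 per unit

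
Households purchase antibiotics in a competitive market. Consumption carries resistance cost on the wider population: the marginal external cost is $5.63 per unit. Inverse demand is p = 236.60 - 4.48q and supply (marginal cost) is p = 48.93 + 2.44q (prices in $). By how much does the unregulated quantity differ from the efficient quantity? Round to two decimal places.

0.81 units

Market equilibrium (private): 48.93 + 2.44q = 236.60 - 4.48q → q_m = 27.1199.
Social marginal benefit = demand − MEC = 230.97 - 4.48q.
Set SMB = MC: 230.97 - 4.48q = 48.93 + 2.44q → q* = 26.3064.
Gap = |27.1199 − 26.3064| = 0.8135.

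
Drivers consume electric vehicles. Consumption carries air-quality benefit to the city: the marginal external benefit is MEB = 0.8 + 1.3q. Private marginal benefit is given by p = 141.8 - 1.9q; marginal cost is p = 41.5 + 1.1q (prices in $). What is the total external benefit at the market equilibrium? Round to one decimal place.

$753.3

Market equilibrium (private): 41.5 + 1.1q = 141.8 - 1.9q → q_m = 33.4333.
Total external benefit = ∫₀^{q_m} (0.8 + 1.3q) dq = 0.8×33.4333 + ½×1.3×33.4333² = 753.3072.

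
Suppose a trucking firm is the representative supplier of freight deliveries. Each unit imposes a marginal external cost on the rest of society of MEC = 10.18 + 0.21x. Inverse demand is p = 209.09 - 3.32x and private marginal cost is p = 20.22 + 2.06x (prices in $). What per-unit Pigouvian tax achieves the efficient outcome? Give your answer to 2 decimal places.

tax = $16.89 per unit

Social marginal cost = private MC + MEC = 30.40 + 2.27x.
Set SMC = demand: 30.40 + 2.27x = 209.09 - 3.32x → x* = 31.9660.
The Pigouvian tax equals MEC at x*: 10.18 + 0.21×31.9660 = 16.8929.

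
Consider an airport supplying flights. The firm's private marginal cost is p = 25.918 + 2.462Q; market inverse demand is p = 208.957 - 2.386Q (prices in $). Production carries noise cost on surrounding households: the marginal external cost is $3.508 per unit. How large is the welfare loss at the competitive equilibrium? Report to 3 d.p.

Market equilibrium (private): 25.918 + 2.462Q = 208.957 - 2.386Q → Q_m = 37.7556.
Social marginal cost = private MC + MEC = 29.426 + 2.462Q.
Set SMC = demand: 29.426 + 2.462Q = 208.957 - 2.386Q → Q* = 37.0320.
The welfare-loss triangle has base |Q_m − Q*| and height MEC(Q_m) (the vertical gap between SMC and demand is zero at Q* and MEC at Q_m).
DWL = ½ × 0.7236 × 3.5080 = 1.2692.

DWL = $1.269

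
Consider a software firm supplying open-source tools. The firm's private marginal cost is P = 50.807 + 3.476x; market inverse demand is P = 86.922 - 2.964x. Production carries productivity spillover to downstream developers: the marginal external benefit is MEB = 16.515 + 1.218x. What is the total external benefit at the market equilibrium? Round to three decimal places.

Market equilibrium (private): 50.807 + 3.476x = 86.922 - 2.964x → x_m = 5.6079.
Total external benefit = ∫₀^{x_m} (16.515 + 1.218x) dx = 16.515×5.6079 + ½×1.218×5.6079² = 111.7666.

111.767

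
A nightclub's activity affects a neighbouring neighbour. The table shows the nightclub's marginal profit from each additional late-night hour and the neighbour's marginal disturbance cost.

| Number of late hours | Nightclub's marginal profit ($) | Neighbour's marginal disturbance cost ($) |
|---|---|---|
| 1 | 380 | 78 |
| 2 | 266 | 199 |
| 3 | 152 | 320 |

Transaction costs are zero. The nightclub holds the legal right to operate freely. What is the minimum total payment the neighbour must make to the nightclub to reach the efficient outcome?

Left alone the nightclub would choose level 3 (marginal profit stays positive).
Efficient level: k* = 2 (marginal profit ≥ marginal disturbance cost through 2).
The neighbour must at least cover the nightclub's forgone profit from cutting 3→2: 152 = 152.

$152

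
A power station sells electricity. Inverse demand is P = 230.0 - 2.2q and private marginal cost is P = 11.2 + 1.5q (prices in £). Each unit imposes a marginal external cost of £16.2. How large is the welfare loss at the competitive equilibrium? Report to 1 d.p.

Market equilibrium (private): 11.2 + 1.5q = 230.0 - 2.2q → q_m = 59.1351.
Social marginal cost = private MC + MEC = 27.4 + 1.5q.
Set SMC = demand: 27.4 + 1.5q = 230.0 - 2.2q → q* = 54.7568.
The loss is the area between SMC and demand from q* to q_m; with linear curves that's a triangle of height MEC(q_m).
DWL = ½ × 4.3783 × 16.2000 = 35.4642.

DWL = £35.5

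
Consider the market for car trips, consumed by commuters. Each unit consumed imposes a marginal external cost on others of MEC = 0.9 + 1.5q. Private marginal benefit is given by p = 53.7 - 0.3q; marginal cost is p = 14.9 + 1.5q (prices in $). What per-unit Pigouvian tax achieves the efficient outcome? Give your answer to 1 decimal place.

tax = $18.1 per unit

Social marginal benefit = demand − MEC = 52.8 - 1.8q.
Set SMB = MC: 52.8 - 1.8q = 14.9 + 1.5q → q* = 11.4848.
The Pigouvian tax equals MEC at q*: 0.9 + 1.5×11.4848 = 18.1272.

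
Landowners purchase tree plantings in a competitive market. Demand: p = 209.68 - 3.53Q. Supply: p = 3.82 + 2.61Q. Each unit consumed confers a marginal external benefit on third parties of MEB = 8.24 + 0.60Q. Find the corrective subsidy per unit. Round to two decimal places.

subsidy = 31.43 per unit

Social marginal benefit = demand + MEB = 217.92 - 2.93Q.
Set SMB = MC: 217.92 - 2.93Q = 3.82 + 2.61Q → Q* = 38.6462.
The Pigouvian subsidy equals MEB at Q*: 8.24 + 0.60×38.6462 = 31.4277.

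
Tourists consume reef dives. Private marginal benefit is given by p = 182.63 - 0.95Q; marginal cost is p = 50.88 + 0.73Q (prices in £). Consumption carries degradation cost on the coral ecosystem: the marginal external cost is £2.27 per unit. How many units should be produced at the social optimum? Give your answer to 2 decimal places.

Social marginal benefit = demand − MEC = 180.36 - 0.95Q.
Set SMB = MC: 180.36 - 0.95Q = 50.88 + 0.73Q → Q* = 77.0714.

Q* = 77.07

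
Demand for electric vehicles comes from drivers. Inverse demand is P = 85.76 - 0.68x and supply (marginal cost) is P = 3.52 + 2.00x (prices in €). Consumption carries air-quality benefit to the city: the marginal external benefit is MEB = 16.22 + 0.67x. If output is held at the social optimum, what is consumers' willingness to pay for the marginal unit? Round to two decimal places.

Social marginal benefit = demand + MEB = 101.98 - 0.01x.
Set SMB = MC: 101.98 - 0.01x = 3.52 + 2.00x → x* = 48.9851.
Consumer price on the demand curve at x*: 85.76 − 0.68×48.9851 = 52.4501.

P = €52.45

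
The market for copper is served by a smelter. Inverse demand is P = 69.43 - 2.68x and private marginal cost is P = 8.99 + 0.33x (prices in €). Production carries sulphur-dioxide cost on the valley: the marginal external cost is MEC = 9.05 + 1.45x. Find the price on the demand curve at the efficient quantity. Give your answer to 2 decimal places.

P = €38.55

Social marginal cost = private MC + MEC = 18.04 + 1.78x.
Set SMC = demand: 18.04 + 1.78x = 69.43 - 2.68x → x* = 11.5224.
Consumer price on the demand curve at x*: 69.43 − 2.68×11.5224 = 38.5500.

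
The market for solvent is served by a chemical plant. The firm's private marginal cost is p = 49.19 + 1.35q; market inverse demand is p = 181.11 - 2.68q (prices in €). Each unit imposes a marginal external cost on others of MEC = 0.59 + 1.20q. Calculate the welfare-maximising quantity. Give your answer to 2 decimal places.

q* = 25.11

Social marginal cost = private MC + MEC = 49.78 + 2.55q.
Set SMC = demand: 49.78 + 2.55q = 181.11 - 2.68q → q* = 25.1109.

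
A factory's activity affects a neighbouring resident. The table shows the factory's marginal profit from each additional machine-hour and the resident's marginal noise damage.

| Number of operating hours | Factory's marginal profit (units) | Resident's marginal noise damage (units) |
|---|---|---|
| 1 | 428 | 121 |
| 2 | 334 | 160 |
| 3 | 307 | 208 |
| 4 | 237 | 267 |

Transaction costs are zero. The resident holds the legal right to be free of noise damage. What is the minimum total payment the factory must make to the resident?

489

Efficient level: marginal profit ≥ marginal noise damage through level 3, so k* = 3.
With the resident holding the right, the factory must at least compensate total damage at k*: 121 + 160 + 208 = 489.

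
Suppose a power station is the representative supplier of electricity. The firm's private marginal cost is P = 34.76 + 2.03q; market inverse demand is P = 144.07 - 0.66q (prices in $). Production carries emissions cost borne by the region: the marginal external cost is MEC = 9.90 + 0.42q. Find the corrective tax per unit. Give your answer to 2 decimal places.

Social marginal cost = private MC + MEC = 44.66 + 2.45q.
Set SMC = demand: 44.66 + 2.45q = 144.07 - 0.66q → q* = 31.9646.
The Pigouvian tax equals MEC at q*: 9.90 + 0.42×31.9646 = 23.3251.

tax = $23.33 per unit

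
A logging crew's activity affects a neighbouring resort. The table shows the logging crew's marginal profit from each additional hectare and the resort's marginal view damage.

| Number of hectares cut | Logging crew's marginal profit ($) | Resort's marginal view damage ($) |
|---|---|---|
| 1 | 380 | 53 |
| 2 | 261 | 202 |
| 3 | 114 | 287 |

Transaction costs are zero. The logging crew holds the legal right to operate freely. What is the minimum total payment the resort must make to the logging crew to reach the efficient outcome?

$114

Left alone the logging crew would choose level 3 (marginal profit stays positive).
Efficient level: k* = 2 (marginal profit ≥ marginal view damage through 2).
The resort must at least cover the logging crew's forgone profit from cutting 3→2: 114 = 114.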